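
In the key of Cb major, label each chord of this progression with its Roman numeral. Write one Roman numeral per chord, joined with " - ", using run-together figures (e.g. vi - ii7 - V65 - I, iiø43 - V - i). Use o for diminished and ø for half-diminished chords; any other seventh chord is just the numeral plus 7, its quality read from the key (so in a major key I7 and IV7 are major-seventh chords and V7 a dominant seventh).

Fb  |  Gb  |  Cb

IV - V - I

Fb has root Fb, degree 4 in Cb major, so IV.
Gb has root Gb, degree 5 in Cb major, so V.
Cb has root Cb, degree 1 in Cb major, so I.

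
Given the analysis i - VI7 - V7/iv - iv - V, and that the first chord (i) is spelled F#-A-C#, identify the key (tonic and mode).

F# minor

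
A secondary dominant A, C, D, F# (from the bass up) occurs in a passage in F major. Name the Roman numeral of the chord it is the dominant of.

The chord is a dominant seventh chord on D.
A dominant resolves down a perfect fifth: D → G. In F major, G is scale degree 2, i.e. ii.

ii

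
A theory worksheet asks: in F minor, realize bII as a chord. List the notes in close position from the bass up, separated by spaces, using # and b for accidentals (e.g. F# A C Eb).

Gb Bb Db

bII is the Neapolitan chord — a major triad on the lowered second degree. In F minor that root is Gb.
So the chord is Gb-Bb-Db.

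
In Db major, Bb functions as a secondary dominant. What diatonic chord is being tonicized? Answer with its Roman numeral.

ii

The chord is a major triad on Bb.
A dominant resolves down a perfect fifth: Bb → Eb. In Db major, Eb is scale degree 2, i.e. ii.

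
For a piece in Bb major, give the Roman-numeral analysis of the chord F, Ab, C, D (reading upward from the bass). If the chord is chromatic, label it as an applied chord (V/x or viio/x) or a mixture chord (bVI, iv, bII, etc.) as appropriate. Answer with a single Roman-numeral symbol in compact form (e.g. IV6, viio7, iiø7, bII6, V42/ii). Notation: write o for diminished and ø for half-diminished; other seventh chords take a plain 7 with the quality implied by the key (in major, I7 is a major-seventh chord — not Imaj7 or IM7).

viiø65/IV

Stacked in thirds the chord is D-F-Ab-C: a half-diminished seventh chord on D.
D sits a half step below Eb (IV in Bb major); a diminished chord there is the applied leading-tone chord of IV.
With F in the bass the chord is in first inversion, so the figured bass is 65.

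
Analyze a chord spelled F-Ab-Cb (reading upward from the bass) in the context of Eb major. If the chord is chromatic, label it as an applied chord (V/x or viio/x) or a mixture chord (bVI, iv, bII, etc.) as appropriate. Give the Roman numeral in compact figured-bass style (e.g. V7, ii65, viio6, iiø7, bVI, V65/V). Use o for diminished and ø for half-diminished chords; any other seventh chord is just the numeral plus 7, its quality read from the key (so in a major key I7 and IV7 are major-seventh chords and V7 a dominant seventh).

The pitches F-Ab-Cb form a diminished triad rooted on F.
F is the second degree of Eb major. This is the diminished supertonic triad, borrowed from the parallel minor.

iio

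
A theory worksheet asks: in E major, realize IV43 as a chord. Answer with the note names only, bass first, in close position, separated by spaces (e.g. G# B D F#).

E G# A C#

The numeral's case and figure indicate a major seventh chord. In E major its root, the subdominant, is A.
Stacking thirds from A gives A-C#-E-G#.
With the 43 figure the chord is in second inversion; from the bass E upward in close position it reads E-G#-A-C#.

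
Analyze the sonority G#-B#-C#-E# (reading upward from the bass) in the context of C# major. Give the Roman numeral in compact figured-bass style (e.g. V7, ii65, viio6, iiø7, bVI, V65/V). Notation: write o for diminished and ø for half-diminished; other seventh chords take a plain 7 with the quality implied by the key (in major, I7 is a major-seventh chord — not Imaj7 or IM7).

I43

Stacked in thirds the chord is C#-E#-G#-B#: a major seventh chord on C#.
In C# major, C# is the tonic; the diatonic major seventh chord there is I7.
With G# in the bass the chord is in second inversion, so the figured bass is 43.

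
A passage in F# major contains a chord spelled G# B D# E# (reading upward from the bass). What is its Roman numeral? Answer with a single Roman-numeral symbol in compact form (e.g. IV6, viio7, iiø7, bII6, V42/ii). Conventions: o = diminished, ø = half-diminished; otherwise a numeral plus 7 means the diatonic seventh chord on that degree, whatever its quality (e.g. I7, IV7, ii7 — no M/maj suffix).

viiø65

Stacked in thirds the chord is E#-G#-B-D#: a half-diminished seventh chord on E#.
E# is scale degree 7 in F# major, and a half-diminished seventh chord on that degree is written viiø7.
With G# in the bass the chord is in first inversion, so the figured bass is 65.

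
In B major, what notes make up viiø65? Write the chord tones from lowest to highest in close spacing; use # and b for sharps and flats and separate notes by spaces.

C# E G# A#

In B major, the seventh degree is A#, and the diatonic chord built there is a half-diminished seventh chord.
That chord is spelled A#-C#-E-G#.
With the 65 figure the chord is in first inversion; from the bass C# upward in close position it reads C#-E-G#-A#.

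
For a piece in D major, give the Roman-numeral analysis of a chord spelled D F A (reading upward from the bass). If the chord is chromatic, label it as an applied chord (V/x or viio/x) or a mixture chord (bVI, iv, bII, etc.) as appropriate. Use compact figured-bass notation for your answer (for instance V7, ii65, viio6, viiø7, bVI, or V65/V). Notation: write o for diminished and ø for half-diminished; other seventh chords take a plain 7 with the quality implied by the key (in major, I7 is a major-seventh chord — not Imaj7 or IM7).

Stacked in thirds the chord is D-F-A: a minor triad on D.
D is the first degree of D major. This is the minor tonic, borrowed from the parallel minor.

i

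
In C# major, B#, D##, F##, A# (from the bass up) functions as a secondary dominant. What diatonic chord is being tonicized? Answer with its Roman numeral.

iii

The chord is a dominant seventh chord on B#.
A dominant resolves down a perfect fifth: B# → E#. In C# major, E# is scale degree 3, i.e. iii.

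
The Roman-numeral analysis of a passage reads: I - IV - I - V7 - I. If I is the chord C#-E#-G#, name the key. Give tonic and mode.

C# major

I is given as C#-E#-G# — a major triad with root C#.
If C# is scale degree 1 and the mode makes that degree carry a major triad, the tonic is C# and the mode is major.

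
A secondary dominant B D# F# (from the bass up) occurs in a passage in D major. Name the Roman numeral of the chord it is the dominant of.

The chord is a major triad on B.
A dominant resolves down a perfect fifth: B → E. In D major, E is scale degree 2, i.e. ii.

ii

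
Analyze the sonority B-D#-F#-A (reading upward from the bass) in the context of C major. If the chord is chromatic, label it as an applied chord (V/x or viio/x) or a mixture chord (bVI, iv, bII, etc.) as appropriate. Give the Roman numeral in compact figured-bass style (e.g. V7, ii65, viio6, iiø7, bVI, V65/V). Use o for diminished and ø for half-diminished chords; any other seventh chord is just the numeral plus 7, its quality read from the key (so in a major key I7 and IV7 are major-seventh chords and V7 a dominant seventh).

V7/iii

Stacked in thirds the chord is B-D#-F#-A: a dominant seventh chord on B.
B is not a diatonic chord root with this quality in C major, but it lies a perfect fifth above E (iii), so the chord functions as an applied dominant of iii.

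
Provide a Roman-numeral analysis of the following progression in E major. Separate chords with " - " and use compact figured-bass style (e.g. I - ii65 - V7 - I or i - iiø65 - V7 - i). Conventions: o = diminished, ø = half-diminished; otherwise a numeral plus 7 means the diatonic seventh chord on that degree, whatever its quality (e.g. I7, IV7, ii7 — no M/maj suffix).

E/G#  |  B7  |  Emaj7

I6 - V7 - I7

E/G# has root E, degree 1 in E major, so I6.
B7 has root B, degree 5 in E major, so V7.
Emaj7 has root E, degree 1 in E major, so I7.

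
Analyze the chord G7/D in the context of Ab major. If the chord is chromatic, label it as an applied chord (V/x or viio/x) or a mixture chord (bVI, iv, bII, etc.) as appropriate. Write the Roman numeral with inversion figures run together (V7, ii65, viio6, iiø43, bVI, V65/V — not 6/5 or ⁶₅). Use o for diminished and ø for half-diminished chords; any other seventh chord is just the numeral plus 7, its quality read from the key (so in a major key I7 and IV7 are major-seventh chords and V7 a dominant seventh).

V43/iii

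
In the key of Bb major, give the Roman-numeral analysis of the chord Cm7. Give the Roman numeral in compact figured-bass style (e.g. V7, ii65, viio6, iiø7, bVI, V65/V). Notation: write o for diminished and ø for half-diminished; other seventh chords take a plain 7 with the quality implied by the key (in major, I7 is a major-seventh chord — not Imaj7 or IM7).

The pitches C-Eb-G-Bb form a minor seventh chord rooted on C.
C is scale degree 2 in Bb major, and a minor seventh chord on that degree is written ii7.

ii7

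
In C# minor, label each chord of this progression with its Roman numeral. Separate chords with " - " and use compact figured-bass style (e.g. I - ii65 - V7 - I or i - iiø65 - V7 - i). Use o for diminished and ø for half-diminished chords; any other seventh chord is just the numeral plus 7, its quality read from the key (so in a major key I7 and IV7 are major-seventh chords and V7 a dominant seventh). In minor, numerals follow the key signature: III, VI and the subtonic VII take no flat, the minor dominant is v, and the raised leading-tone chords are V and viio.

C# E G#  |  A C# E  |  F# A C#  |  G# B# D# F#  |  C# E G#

i - VI - iv - V7 - i

C#-E-G#: root C# is the tonic; minor triad there is i.
A-C#-E has root A, degree 6 in C# minor, so VI.
F#-A-C#: minor triad on F# = scale degree 4 → iv.
G#-B#-D#-F#: dominant seventh chord on G# = scale degree 5 → V7.
C#-E-G# has root C#, degree 1 in C# minor, so i.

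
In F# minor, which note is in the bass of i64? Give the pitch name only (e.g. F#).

C#

i in F# minor has root F#; the chord is F#-A-C#.
The figure 64 means second inversion — the fifth is in the bass.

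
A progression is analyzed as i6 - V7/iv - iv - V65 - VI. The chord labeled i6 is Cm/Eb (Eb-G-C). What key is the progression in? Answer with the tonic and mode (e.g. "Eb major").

C minor

i6 is given as Eb-G-C — a minor triad with root C.
If C is scale degree 1 and the mode makes that degree carry a minor triad, the tonic is C and the mode is minor.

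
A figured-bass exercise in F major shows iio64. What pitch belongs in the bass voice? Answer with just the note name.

Db

iio in F major has root G; the chord is G-Bb-Db.
The figure 64 means second inversion — the fifth is in the bass.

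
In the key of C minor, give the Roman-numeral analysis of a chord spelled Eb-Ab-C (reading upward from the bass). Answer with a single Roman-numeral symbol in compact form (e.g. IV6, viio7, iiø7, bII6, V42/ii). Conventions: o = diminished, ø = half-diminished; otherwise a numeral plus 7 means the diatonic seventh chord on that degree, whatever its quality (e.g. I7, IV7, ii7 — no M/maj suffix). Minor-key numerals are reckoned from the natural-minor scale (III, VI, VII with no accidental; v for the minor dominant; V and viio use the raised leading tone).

VI64

The pitches Ab-C-Eb form a major triad rooted on Ab.
In C minor, Ab is the submediant; the diatonic major triad there is VI.
With Eb in the bass the chord is in second inversion, so the figured bass is 64.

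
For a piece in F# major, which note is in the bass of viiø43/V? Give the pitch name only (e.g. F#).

The applied chord viiø43/V is rooted on B#: B#-D#-F#-A#.
The figure 43 means second inversion — the fifth is in the bass.

F#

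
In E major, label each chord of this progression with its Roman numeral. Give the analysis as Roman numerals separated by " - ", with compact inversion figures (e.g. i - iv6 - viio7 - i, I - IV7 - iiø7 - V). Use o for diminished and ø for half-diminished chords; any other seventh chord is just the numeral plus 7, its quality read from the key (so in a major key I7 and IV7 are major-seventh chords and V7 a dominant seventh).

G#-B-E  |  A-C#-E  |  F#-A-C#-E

I6 - IV - ii7

G#-B-E: root E is the tonic; major triad there is I6.
A-C#-E has root A, degree 4 in E major, so IV.
F#-A-C#-E has root F#, degree 2 in E major, so ii7.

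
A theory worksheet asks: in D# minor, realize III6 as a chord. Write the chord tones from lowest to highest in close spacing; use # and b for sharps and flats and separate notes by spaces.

In D# minor, the third degree is F#, and the diatonic chord built there is a major triad.
That chord is spelled F#-A#-C#.
The figured bass 6 indicates first inversion, placing the third (A#) in the bass: A#-C#-F#.

A# C# F#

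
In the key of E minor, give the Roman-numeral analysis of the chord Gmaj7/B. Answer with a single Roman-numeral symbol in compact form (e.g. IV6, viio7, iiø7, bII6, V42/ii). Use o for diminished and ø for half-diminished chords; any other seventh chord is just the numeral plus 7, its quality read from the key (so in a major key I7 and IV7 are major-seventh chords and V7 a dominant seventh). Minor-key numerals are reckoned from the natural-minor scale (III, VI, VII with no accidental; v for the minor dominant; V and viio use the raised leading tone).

III65

The pitches G-B-D-F# form a major seventh chord rooted on G.
G is scale degree 3 in E minor, and a major seventh chord on that degree is written III7.
With B in the bass the chord is in first inversion, so the figured bass is 65.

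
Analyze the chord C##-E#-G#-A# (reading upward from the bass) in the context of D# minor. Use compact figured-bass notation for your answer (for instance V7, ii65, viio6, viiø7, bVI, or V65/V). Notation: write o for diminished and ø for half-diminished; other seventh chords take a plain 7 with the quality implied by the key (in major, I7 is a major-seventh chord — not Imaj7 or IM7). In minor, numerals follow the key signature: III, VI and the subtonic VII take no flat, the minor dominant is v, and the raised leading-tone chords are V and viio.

V65

The pitches A#-C##-E#-G# form a dominant seventh chord rooted on A#.
A# is scale degree 5 in D# minor, and a dominant seventh chord on that degree is written V7.
With C## in the bass the chord is in first inversion, so the figured bass is 65.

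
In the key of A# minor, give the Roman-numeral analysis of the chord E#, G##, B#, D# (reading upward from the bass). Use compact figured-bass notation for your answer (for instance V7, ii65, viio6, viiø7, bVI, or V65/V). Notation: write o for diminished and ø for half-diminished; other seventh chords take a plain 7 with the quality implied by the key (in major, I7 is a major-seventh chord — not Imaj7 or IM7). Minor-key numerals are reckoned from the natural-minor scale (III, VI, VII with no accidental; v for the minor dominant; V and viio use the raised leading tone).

V7

The pitches E#-G##-B#-D# form a dominant seventh chord rooted on E#.
E# is scale degree 5 in A# minor, and a dominant seventh chord on that degree is written V7.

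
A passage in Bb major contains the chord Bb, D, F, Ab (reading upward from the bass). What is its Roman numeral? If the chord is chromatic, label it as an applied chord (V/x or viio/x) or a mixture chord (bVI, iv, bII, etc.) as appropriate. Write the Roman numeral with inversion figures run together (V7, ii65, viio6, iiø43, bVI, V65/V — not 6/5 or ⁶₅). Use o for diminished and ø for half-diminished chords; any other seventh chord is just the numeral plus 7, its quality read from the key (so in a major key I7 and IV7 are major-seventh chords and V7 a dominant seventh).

V7/IV

Stacked in thirds the chord is Bb-D-F-Ab: a dominant seventh chord on Bb.
Bb is not a diatonic chord root with this quality in Bb major, but it lies a perfect fifth above Eb (IV), so the chord functions as an applied dominant of IV.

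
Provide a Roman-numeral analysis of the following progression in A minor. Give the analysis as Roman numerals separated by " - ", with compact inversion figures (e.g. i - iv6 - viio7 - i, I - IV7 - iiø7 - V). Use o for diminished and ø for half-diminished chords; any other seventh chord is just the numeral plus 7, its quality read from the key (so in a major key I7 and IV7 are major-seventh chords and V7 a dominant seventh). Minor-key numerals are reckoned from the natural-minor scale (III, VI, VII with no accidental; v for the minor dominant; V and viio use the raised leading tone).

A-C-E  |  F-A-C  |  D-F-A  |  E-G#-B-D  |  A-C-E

A-C-E has root A, degree 1 in A minor, so i.
F-A-C: major triad on F = scale degree 6 → VI.
D-F-A: root D is the subdominant; minor triad there is iv.
E-G#-B-D: root E is the dominant; dominant seventh chord there is V7.
A-C-E: minor triad on A = scale degree 1 → i.

i - VI - iv - V7 - i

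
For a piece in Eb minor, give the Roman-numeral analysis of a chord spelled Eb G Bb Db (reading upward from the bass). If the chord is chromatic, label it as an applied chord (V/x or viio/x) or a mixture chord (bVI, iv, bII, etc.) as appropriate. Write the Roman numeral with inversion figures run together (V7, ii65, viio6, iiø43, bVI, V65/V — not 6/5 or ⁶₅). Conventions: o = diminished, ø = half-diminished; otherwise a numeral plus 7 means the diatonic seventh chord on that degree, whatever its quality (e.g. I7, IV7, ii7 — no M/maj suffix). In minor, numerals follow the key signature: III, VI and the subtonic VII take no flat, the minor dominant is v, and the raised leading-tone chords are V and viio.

V7/iv

Stacked in thirds the chord is Eb-G-Bb-Db: a dominant seventh chord on Eb.
Eb is not a diatonic chord root with this quality in Eb minor, but it lies a perfect fifth above Ab (iv), so the chord functions as an applied dominant of iv.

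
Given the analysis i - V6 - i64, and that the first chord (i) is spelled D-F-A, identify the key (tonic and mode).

D minor

The anchor chord is a minor triad on D, labeled i.
If D is scale degree 1 and the mode makes that degree carry a minor triad, the tonic is D and the mode is minor.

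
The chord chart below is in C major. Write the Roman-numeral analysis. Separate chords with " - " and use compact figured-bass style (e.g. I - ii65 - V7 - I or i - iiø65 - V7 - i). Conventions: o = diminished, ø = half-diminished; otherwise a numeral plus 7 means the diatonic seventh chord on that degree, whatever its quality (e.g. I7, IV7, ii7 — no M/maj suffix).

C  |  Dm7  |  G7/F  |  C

C: root C is the tonic; major triad there is I.
Dm7: minor seventh chord on D = scale degree 2 → ii7.
G7/F has root G, degree 5 in C major, so V42.
C has root C, degree 1 in C major, so I.

I - ii7 - V42 - I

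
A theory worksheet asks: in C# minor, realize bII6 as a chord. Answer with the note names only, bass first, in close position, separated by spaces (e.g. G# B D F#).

F# A D

Scale degree 2 in C# minor is D#; lowering it a half step gives D. bII6 is the Neapolitan sixth — a major triad on the lowered second degree, here in its customary first inversion.
So the chord is D-F#-A.
With the 6 figure the chord is in first inversion; from the bass F# upward in close position it reads F#-A-D.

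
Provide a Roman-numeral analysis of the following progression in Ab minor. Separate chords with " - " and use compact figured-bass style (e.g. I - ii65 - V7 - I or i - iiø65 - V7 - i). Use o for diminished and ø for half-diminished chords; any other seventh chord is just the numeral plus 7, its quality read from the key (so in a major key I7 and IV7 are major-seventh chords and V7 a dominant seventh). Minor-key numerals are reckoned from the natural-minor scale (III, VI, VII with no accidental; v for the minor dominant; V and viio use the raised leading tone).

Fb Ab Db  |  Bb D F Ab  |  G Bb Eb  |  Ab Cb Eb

iv6 - V7/V - V6 - i

Fb-Ab-Db has root Db, degree 4 in Ab minor, so iv6.
Bb-D-F-Ab: a dominant seventh chord on Bb, the applied dominant of V → V7/V.
G-Bb-Eb: major triad on Eb = scale degree 5 → V6.
Ab-Cb-Eb: root Ab is the tonic; minor triad there is i.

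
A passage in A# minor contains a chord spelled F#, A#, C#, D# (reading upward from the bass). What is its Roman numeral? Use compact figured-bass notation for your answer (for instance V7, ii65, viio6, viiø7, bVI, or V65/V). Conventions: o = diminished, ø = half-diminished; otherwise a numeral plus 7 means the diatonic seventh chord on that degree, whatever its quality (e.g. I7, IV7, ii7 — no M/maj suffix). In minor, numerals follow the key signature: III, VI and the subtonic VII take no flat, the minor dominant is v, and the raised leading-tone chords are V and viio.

iv65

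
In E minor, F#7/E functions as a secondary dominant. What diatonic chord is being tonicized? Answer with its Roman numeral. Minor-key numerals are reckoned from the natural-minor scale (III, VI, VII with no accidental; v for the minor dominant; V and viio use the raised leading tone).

V

The chord is a dominant seventh chord on F#.
A dominant resolves down a perfect fifth: F# → B. In E minor, B is scale degree 5, i.e. V.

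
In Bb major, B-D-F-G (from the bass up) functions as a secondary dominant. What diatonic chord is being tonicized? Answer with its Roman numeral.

ii

The chord is a dominant seventh chord on G.
A dominant resolves down a perfect fifth: G → C. In Bb major, C is scale degree 2, i.e. ii.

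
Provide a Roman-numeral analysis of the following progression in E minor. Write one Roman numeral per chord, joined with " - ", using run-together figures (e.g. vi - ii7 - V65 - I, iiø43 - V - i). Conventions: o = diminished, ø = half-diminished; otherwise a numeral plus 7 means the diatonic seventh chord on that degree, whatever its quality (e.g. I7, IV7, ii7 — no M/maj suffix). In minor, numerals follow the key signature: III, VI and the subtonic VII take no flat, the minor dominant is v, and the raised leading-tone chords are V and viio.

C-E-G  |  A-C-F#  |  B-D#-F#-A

C-E-G: major triad on C = scale degree 6 → VI.
A-C-F# has root F#, degree 2 in E minor, so iio6.
B-D#-F#-A has root B, degree 5 in E minor, so V7.

VI - iio6 - V7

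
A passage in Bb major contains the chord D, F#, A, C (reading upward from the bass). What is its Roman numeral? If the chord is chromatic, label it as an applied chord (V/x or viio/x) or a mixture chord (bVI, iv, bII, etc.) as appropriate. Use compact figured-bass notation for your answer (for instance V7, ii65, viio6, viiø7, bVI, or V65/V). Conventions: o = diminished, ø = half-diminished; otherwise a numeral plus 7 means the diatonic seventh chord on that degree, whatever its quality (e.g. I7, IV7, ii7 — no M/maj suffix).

V7/vi

Stacked in thirds the chord is D-F#-A-C: a dominant seventh chord on D.
D is not a diatonic chord root with this quality in Bb major, but it lies a perfect fifth above G (vi), so the chord functions as an applied dominant of vi.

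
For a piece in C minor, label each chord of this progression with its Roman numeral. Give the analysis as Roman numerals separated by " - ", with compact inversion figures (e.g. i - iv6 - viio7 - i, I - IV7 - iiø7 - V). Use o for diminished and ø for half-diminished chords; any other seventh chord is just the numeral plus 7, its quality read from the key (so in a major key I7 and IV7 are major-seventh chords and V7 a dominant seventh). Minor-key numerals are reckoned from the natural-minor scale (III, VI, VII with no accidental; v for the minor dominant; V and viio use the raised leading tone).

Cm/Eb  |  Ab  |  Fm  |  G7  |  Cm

Cm/Eb: minor triad on C = scale degree 1 → i6.
Ab has root Ab, degree 6 in C minor, so VI.
Fm has root F, degree 4 in C minor, so iv.
G7: root G is the dominant; dominant seventh chord there is V7.
Cm has root C, degree 1 in C minor, so i.

i6 - VI - iv - V7 - i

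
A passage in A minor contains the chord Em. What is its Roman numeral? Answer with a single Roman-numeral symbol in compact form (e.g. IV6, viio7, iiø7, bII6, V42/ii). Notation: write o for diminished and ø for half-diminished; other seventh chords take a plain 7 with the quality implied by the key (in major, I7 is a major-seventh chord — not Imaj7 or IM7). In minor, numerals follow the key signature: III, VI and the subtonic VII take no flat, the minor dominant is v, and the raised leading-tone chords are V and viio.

v

Stacked in thirds the chord is E-G-B: a minor triad on E.
In A minor, E is the dominant; the diatonic minor triad there is v.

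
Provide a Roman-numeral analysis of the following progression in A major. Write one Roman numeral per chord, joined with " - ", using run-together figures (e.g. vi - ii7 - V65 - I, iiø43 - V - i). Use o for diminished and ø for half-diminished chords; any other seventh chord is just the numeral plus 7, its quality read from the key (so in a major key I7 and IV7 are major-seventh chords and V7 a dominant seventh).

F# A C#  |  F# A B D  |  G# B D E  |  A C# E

vi - ii43 - V65 - I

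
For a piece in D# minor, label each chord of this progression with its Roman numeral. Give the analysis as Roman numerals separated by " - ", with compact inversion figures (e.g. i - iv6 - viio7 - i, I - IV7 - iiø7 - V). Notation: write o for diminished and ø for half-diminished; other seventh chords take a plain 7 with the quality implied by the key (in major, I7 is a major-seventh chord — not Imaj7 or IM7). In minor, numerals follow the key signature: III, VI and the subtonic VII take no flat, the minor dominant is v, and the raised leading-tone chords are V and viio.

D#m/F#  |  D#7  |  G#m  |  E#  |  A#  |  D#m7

D#m/F#: minor triad on D# = scale degree 1 → i6.
D#7 is the secondary dominant of iv (dominant seventh chord on D#): V7/iv.
G#m: minor triad on G# = scale degree 4 → iv.
E#: a major triad on E#, the applied dominant of V → V/V.
A#: root A# is the dominant; major triad there is V.
D#m7: minor seventh chord on D# = scale degree 1 → i7.

i6 - V7/iv - iv - V/V - V - i7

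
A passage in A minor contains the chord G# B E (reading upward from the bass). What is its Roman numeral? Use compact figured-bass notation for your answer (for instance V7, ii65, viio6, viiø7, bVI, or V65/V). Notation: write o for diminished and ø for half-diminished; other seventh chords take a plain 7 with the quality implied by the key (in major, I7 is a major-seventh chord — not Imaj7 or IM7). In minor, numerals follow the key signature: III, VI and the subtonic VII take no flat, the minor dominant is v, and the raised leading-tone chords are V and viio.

V6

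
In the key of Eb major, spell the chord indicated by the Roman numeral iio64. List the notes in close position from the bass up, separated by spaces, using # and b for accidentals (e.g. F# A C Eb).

Scale degree 2 in Eb major is F; here the chord built on it is altered to a diminished triad. iio64 is the diminished supertonic triad, borrowed from the parallel minor.
So the chord is F-Ab-Cb, a diminished triad.
With the 64 figure the chord is in second inversion; from the bass Cb upward in close position it reads Cb-F-Ab.

Cb F Ab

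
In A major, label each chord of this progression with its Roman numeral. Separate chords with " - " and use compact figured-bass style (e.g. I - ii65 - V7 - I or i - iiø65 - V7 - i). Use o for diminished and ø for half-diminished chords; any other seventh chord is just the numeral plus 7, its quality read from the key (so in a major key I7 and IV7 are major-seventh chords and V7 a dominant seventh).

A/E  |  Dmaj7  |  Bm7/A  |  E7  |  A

A/E has root A, degree 1 in A major, so I64.
Dmaj7: root D is the subdominant; major seventh chord there is IV7.
Bm7/A: minor seventh chord on B = scale degree 2 → ii42.
E7 has root E, degree 5 in A major, so V7.
A: root A is the tonic; major triad there is I.

I64 - IV7 - ii42 - V7 - I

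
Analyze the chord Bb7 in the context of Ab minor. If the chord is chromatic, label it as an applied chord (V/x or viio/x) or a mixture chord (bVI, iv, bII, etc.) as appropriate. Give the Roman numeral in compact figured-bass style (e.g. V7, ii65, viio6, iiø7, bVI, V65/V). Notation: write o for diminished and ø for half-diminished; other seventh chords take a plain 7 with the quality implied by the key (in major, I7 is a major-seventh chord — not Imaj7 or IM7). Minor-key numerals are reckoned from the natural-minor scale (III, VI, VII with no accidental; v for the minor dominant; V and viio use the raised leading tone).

V7/V

The pitches Bb-D-F-Ab form a dominant seventh chord rooted on Bb.
Bb is not a diatonic chord root with this quality in Ab minor, but it lies a perfect fifth above Eb (V), so the chord functions as an applied dominant of V.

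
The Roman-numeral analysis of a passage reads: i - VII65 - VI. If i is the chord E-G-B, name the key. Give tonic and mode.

E minor

The anchor chord is a minor triad on E, labeled i.
If E is scale degree 1 and the mode makes that degree carry a minor triad, the tonic is E and the mode is minor.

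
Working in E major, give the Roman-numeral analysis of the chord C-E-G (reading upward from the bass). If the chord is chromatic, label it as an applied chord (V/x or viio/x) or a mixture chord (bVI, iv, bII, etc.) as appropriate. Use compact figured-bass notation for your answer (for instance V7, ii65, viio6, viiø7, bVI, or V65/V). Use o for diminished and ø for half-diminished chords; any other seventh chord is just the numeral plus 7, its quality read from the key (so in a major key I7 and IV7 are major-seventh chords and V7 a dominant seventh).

bVI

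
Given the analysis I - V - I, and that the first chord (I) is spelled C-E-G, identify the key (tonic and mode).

C major

The anchor chord is a major triad on C, labeled I.
If C is scale degree 1 and the mode makes that degree carry a major triad, the tonic is C and the mode is major.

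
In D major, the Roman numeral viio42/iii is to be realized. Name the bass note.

D

The applied chord viio42/iii is rooted on E#: E#-G#-B-D.
The figure 42 means third inversion — the seventh is in the bass.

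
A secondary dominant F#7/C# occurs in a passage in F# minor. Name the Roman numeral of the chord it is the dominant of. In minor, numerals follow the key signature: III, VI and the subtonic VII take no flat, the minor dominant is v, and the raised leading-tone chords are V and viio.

iv

The chord is a dominant seventh chord on F#.
A dominant resolves down a perfect fifth: F# → B. In F# minor, B is scale degree 4, i.e. iv.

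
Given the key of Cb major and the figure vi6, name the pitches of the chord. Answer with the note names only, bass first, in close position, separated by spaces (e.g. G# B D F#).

Cb Eb Ab

In Cb major, the submediant is Ab, and the diatonic chord built there is a minor triad.
That chord is spelled Ab-Cb-Eb.
With the 6 figure the chord is in first inversion; from the bass Cb upward in close position it reads Cb-Eb-Ab.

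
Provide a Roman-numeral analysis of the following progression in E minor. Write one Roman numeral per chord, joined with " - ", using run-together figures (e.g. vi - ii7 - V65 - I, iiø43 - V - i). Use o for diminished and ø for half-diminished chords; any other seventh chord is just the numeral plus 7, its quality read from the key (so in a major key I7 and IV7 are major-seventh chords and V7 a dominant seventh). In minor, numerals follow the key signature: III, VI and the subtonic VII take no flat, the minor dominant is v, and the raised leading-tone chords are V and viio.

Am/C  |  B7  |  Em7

Am/C: minor triad on A = scale degree 4 → iv6.
B7 has root B, degree 5 in E minor, so V7.
Em7: minor seventh chord on E = scale degree 1 → i7.

iv6 - V7 - i7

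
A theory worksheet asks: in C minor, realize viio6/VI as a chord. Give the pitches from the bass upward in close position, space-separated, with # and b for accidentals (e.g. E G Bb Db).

Bb Db G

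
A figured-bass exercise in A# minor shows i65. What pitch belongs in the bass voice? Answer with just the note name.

C#

i in A# minor has root A#; the chord is A#-C#-E#-G#.
The figure 65 means first inversion — the third is in the bass.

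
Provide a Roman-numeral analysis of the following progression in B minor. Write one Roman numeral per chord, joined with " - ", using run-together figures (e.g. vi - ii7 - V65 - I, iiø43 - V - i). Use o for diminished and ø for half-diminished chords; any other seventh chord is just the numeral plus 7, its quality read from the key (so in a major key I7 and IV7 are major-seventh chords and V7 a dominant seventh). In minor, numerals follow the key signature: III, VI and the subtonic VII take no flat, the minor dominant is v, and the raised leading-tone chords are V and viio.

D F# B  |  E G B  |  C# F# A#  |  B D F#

i6 - iv - V64 - i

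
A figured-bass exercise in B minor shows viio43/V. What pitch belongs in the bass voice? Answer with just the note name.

B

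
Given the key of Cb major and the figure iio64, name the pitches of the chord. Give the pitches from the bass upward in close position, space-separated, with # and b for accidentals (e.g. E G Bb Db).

Scale degree 2 in Cb major is Db; here the chord built on it is altered to a diminished triad. iio64 is the diminished supertonic triad, borrowed from the parallel minor.
So the chord is Db-Fb-Abb, a diminished triad.
The figured bass 64 indicates second inversion, placing the fifth (Abb) in the bass: Abb-Db-Fb.

Abb Db Fb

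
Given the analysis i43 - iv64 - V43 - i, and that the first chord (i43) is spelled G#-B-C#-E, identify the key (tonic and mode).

The anchor chord is a minor seventh chord on C#, labeled i43.
If C# is scale degree 1 and the mode makes that degree carry a minor seventh chord, the tonic is C# and the mode is minor.

C# minor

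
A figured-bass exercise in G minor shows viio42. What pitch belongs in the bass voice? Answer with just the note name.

viio in G minor has root F#; the chord is F#-A-C-Eb.
The figure 42 means third inversion — the seventh is in the bass.

Eb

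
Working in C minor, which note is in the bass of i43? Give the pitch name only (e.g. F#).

G

i in C minor has root C; the chord is C-Eb-G-Bb.
The figure 43 means second inversion — the fifth is in the bass.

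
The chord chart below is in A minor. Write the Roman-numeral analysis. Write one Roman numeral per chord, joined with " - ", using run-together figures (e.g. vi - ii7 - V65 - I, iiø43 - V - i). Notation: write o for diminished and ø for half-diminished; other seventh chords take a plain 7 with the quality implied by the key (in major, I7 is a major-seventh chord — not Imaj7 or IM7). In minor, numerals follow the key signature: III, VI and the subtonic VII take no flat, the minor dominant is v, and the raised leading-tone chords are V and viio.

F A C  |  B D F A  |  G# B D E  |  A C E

F-A-C has root F, degree 6 in A minor, so VI.
B-D-F-A: half-diminished seventh chord on B = scale degree 2 → iiø7.
G#-B-D-E: dominant seventh chord on E = scale degree 5 → V65.
A-C-E: root A is the tonic; minor triad there is i.

VI - iiø7 - V65 - i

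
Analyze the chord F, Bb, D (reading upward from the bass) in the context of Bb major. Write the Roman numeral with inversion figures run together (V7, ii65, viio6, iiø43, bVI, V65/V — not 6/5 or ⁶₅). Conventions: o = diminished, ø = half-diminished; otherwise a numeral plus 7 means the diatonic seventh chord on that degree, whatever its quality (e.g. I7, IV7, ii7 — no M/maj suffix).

I64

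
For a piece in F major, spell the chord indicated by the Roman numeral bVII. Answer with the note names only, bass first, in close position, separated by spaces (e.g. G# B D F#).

Scale degree 7 in F major is E; lowering it a half step gives Eb. bVII is a major triad on the lowered seventh degree (the subtonic), borrowed from the parallel minor.
So the chord is Eb-G-Bb, a major triad.

Eb G Bb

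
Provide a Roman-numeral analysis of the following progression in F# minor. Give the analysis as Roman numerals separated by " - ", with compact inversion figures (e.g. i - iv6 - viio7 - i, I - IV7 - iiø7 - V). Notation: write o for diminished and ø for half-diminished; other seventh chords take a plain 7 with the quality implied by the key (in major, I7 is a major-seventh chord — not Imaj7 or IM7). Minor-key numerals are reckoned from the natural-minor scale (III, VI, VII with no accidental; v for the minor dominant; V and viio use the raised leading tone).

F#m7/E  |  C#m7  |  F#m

F#m7/E: root F# is the tonic; minor seventh chord there is i42.
C#m7: minor seventh chord on C# = scale degree 5 → v7.
F#m: root F# is the tonic; minor triad there is i.

i42 - v7 - i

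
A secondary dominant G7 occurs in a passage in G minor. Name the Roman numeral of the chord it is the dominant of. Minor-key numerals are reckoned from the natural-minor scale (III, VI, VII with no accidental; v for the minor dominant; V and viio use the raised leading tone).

The chord is a dominant seventh chord on G.
A dominant resolves down a perfect fifth: G → C. In G minor, C is scale degree 4, i.e. iv.

iv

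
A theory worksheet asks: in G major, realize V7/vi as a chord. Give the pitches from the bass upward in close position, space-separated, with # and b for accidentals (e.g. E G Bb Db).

V7/vi is a secondary dominant — the dominant seventh of vi. vi in G major is E, so the applied chord's root is B, a perfect fifth above.
Building a dominant seventh chord on B gives B-D#-F#-A.

B D# F# A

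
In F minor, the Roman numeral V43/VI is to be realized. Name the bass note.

Eb

The applied chord V43/VI is rooted on Ab: Ab-C-Eb-Gb.
The figure 43 means second inversion — the fifth is in the bass.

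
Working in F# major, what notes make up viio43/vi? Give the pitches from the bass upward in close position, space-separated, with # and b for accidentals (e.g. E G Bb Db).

viio43/vi is a secondary leading-tone chord. The target vi is D# in F# major; the applied chord is rooted a semitone below, on C##.
Building a fully diminished seventh chord on C## gives C##-E#-G#-B.
The figured bass 43 indicates second inversion, placing the fifth (G#) in the bass: G#-B-C##-E#.

G# B C## E#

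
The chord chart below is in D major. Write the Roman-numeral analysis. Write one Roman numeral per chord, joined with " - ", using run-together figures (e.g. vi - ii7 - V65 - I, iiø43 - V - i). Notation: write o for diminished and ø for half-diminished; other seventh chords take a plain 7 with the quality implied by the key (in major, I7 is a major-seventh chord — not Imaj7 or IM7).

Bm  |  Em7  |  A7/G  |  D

vi - ii7 - V42 - I

Bm: root B is the submediant; minor triad there is vi.
Em7: minor seventh chord on E = scale degree 2 → ii7.
A7/G has root A, degree 5 in D major, so V42.
D has root D, degree 1 in D major, so I.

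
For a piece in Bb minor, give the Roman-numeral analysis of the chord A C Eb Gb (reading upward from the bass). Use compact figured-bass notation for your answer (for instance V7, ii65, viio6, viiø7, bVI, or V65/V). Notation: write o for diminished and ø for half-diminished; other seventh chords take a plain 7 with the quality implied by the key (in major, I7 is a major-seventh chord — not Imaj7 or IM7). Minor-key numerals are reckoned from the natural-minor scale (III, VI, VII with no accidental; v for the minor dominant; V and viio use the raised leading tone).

The pitches A-C-Eb-Gb form a fully diminished seventh chord rooted on A.
In Bb minor, A is the leading tone; the diatonic fully diminished seventh chord there is viio7.

viio7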